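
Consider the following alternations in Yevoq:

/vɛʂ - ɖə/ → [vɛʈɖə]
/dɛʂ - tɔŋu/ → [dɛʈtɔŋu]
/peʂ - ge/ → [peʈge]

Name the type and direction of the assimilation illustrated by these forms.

regressive manner assimilation

Comparing underlying and surface forms, /ʂ/ → [ʈ] is the alternation; the neighbouring /ɖ/ is constant.
The change fricative → stop matches the manner of the following /ɖ/, identifying this as manner assimilation.
Place and voice are unchanged, so the assimilation is partial, not total.
Checking the remaining alternations: /ʂ/ → [ʈ] before /t/ (fricative → stop, matching a stop); /ʂ/ → [ʈ] before /g/ (fricative → stop, matching a stop) — only manner changes, and always toward the following segment.
The trigger is the following segment, so the direction is regressive (anticipatory).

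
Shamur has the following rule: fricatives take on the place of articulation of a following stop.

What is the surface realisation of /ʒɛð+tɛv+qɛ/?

/ð/ is a voiced dental fricative. The following trigger /t/ is alveolar, so /ð/ must become alveolar as well.
A voiced alveolar fricative is [z], so the surface segment is [z].
The same rule applies at the second boundary: /v/ → [ʁ] next to /q/.

[ʒɛztɛʁqɛ]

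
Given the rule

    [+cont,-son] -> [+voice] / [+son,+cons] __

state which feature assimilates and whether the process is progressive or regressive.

The structural change is [+voice], and the conditioning segment [+son,+cons] (a sonorant consonant) is itself voiced, so the target comes to share the voicing of its neighbour — voicing assimilation.
Since the environment is written before the underscore, the trigger precedes the target; the direction is progressive.

progressive voicing assimilation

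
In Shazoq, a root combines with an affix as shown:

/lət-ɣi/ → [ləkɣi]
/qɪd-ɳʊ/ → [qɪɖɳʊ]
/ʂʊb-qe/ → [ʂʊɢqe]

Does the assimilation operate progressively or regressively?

Underlying /t/ is realised as [k] next to /ɣ/; /ɣ/ itself does not change.
The change alveolar → velar matches the place of the following /ɣ/, identifying this as place assimilation.
The same holds elsewhere in the data: /d/ → [ɖ] before /ɳ/ (alveolar → retroflex, matching retroflex); /b/ → [ɢ] before /q/ (bilabial → uvular, matching uvular) — only place changes, and always toward the following segment.
Since the segment that changes precedes the conditioning segment, the assimilation is regressive.

regressive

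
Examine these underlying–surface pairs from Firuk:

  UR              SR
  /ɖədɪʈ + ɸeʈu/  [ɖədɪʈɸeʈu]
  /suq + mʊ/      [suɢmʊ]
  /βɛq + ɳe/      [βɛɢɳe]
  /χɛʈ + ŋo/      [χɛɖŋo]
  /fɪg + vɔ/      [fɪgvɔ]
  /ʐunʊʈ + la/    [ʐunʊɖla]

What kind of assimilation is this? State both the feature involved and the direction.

Comparing underlying and surface forms, /q/ → [ɢ] is the alternation; the neighbouring /m/ is constant.
/q/ is voiceless while /m/ is voiced; the output [ɢ] is voiced, matching the trigger — so the feature that spreads is voicing.
Place and manner are unchanged, so the assimilation is partial, not total.
The other alternating forms pattern the same way: /q/ → [ɢ] before /ɳ/ (voiceless → voiced, matching voiced); /ʈ/ → [ɖ] before /ŋ/ (voiceless → voiced, matching voiced); /ʈ/ → [ɖ] before /l/ (voiceless → voiced, matching voiced) — only voicing changes, and always toward the following segment.
No alternation appears in [ɖədɪʈɸeʈu], [fɪgvɔ]: there the adjacent consonants already agree in voicing (/ʈ/ and /ɸ/ are both voiceless; /g/ and /v/ are both voiced), so these forms are consistent with the same rule.
Since the segment that changes precedes the conditioning segment, the assimilation is regressive.

regressive voicing assimilation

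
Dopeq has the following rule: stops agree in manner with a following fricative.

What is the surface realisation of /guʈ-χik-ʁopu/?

[guʂχixʁopu]

/ʈ/ is a voiceless retroflex stop. The following trigger /χ/ is a fricative, so /ʈ/ must become a fricative as well.
Changing only its manner to fricative gives [ʂ] — the voiceless retroflex fricative.
The same rule applies at the second boundary: /k/ → [x] next to /ʁ/.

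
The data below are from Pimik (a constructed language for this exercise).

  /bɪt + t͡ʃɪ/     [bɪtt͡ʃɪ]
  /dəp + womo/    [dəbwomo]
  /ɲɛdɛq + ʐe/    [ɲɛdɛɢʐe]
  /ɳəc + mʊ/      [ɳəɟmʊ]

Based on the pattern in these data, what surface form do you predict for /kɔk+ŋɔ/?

The data show regressive voicing assimilation: /p/ → [b] before /w/; /q/ → [ɢ] before /ʐ/; /c/ → [ɟ] before /m/. In each pair only voicing changes, matching the following consonant, while place and manner stay constant.
Nothing changes in [bɪtt͡ʃɪ]: there the adjacent consonants already agree in voicing (/t/ and /t͡ʃ/ are both voiceless), so this form is consistent with the same rule.
/k/ is a voiceless velar stop. The following trigger /ŋ/ is voiced, so /k/ must become voiced as well.
Changing only its voicing to voiced gives [g] — the voiced velar stop.

[kɔgŋɔ]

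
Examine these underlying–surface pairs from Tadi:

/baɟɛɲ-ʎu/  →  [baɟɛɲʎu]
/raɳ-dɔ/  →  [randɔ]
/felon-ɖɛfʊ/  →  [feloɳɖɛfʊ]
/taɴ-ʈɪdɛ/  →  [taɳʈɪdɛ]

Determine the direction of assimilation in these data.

Comparing underlying and surface forms, /ɳ/ → [n] is the alternation; the neighbouring /d/ is constant.
The change retroflex → alveolar matches the place of the following /d/, identifying this as place assimilation.
Checking the remaining alternations: /n/ → [ɳ] before /ɖ/ (alveolar → retroflex, matching retroflex); /ɴ/ → [ɳ] before /ʈ/ (uvular → retroflex, matching retroflex) — only place changes, and always toward the following segment.
No alternation appears in [baɟɛɲʎu]: there the adjacent consonants already agree in place (/ɲ/ and /ʎ/ are both palatal), so this form is consistent with the same rule.
The trigger is the following segment, so the direction is regressive (anticipatory).

regressive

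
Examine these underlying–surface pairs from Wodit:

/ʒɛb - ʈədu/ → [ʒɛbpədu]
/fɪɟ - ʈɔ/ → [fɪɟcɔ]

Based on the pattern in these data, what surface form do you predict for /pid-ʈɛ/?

[pidtɛ]

The data show progressive place assimilation: /ʈ/ → [p] after /b/; /ʈ/ → [c] after /ɟ/. In each pair only place changes, matching the preceding consonant, while manner and voice stay constant.
/ʈ/ is a voiceless retroflex stop. The preceding trigger /d/ is alveolar, so /ʈ/ must become alveolar as well.
Changing only its place to alveolar gives [t] — the voiceless alveolar stop.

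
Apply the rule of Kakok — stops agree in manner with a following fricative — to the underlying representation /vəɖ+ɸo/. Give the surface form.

[vəʐɸo]

The rule targets /ɖ/ (voiced retroflex stop), which sits before the trigger /ɸ/ (fricative).
Changing only its manner to fricative gives [ʐ] — the voiced retroflex fricative.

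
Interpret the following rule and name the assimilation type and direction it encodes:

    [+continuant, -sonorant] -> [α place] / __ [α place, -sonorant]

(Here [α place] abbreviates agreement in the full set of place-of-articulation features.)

regressive place assimilation

The shared variable α links the value of the place features (abbreviated [place]) on the target to the same value on the neighbouring segment, so place is the feature that assimilates.
Since the environment is written after the underscore, the trigger follows the target; the direction is regressive.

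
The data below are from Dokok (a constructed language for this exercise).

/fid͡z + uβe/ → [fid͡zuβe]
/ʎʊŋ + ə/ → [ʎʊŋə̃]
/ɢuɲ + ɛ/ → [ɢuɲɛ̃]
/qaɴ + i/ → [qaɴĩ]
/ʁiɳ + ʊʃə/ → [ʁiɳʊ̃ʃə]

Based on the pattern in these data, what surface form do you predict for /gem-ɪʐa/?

[gemɪ̃ʐa]

The data show progressive nasality assimilation (vowel nasalisation): /ə/ → [ə̃] after /ŋ/; /ɛ/ → [ɛ̃] after /ɲ/; /i/ → [ĩ] after /ɴ/; /ʊ/ → [ʊ̃] after /ɳ/ — a vowel is nasalised by an immediately preceding nasal consonant.
No change occurs in [fid͡zuβe] because the vowel at the boundary is adjacent to an oral consonant, not a nasal (/u/ next to /d͡z/).
/ɪ/ sits next to the nasal /m/ and is therefore nasalised to [ɪ̃].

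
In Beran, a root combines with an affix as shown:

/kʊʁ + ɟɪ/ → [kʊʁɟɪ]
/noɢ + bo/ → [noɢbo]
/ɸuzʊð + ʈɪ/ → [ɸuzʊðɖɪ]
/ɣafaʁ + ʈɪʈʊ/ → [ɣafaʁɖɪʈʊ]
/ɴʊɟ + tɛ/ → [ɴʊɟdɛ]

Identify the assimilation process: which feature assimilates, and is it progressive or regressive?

Comparing underlying and surface forms, /ʈ/ → [ɖ] is the alternation; the neighbouring /ð/ is constant.
The change voiceless → voiced matches the voicing of the preceding /ð/, identifying this as voicing assimilation.
Place and manner are unchanged, so the assimilation is partial, not total.
The same holds elsewhere in the data: /ʈ/ → [ɖ] after /ʁ/ (voiceless → voiced, matching voiced); /t/ → [d] after /ɟ/ (voiceless → voiced, matching voiced) — only voicing changes, and always toward the preceding segment.
Nothing changes in [kʊʁɟɪ], [noɢbo]: there the adjacent consonants already agree in voicing (/ɟ/ and /ʁ/ are both voiced; /b/ and /ɢ/ are both voiced), so these forms are consistent with the same rule.
Since the segment that changes follows the conditioning segment, the assimilation is progressive.

progressive voicing assimilation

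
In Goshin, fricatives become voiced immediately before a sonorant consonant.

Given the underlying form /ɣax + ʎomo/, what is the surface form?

[ɣaɣʎomo]

The rule targets /x/ (voiceless velar fricative), which sits before the trigger /ʎ/ (voiced).
Changing only its voicing to voiced gives [ɣ] — the voiced velar fricative.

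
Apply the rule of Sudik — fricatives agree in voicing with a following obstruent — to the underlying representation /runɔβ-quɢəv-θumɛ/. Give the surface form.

/β/ is a voiced bilabial fricative. The following trigger /q/ is voiceless, so /β/ must become voiceless as well.
The voiceless bilabial fricative is [ɸ], so /β/ → [ɸ].
The same rule applies at the second boundary: /v/ → [f] next to /θ/.

[runɔɸquɢəfθumɛ]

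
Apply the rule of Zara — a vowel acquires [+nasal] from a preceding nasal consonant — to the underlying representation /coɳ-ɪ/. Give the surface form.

/ɪ/ sits next to the nasal /ɳ/ and is therefore nasalised to [ɪ̃].

[coɳɪ̃]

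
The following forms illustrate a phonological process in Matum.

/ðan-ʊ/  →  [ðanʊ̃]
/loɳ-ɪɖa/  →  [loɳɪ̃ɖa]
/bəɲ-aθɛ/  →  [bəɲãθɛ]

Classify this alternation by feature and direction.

The vowel /ʊ/ surfaces as nasalised [ʊ̃] next to the preceding nasal /n/ — it has acquired the [+nasal] feature of its neighbour.
The other forms show the same pattern: /ɪ/ → [ɪ̃] after /ɳ/; /a/ → [ã] after /ɲ/ — each time a vowel is nasalised next to a preceding nasal.
Because the conditioning nasal is to the left of the vowel that changes, the process is progressive (perseverative).

progressive nasality assimilation (vowel nasalisation)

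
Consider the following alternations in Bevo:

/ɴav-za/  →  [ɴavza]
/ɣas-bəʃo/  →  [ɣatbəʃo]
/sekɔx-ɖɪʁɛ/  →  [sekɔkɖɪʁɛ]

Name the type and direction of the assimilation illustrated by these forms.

regressive manner assimilation

Underlying /s/ is realised as [t] next to /b/; /b/ itself does not change.
/s/ is a fricative while /b/ is a stop; the output [t] is a stop, matching the trigger — so the feature that spreads is manner.
Place and voice are unchanged, so the assimilation is partial, not total.
Checking the remaining alternation: /x/ → [k] before /ɖ/ (fricative → stop, matching a stop) — only manner changes, and always toward the following segment.
Nothing changes in [ɴavza]: there the adjacent consonants already agree in manner (/v/ and /z/ are both fricatives), so this form is consistent with the same rule.
The trigger is the following segment, so the direction is regressive (anticipatory).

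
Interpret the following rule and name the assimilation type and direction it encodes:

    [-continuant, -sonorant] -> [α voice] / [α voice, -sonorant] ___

progressive voicing assimilation

The shared variable α links the value of [voice] on the target to the same value on the neighbouring segment, so voicing is the feature that assimilates.
The conditioning segment sits to the left of the focus bar, meaning the trigger precedes the segment that changes — progressive assimilation.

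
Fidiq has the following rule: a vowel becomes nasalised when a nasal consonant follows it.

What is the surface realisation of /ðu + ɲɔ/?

/u/ sits next to the nasal /ɲ/ and is therefore nasalised to [ũ].

[ðũɲɔ]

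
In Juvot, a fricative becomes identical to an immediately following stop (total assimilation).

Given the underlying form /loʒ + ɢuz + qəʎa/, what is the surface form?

/ʒ/ is the segment targeted by the rule; it sits immediately before /ɢ/, so it assimilates completely and surfaces as [ɢ].
At the second juncture, /z/ likewise becomes [q] adjacent to /q/.

[loɢɢuqqəʎa]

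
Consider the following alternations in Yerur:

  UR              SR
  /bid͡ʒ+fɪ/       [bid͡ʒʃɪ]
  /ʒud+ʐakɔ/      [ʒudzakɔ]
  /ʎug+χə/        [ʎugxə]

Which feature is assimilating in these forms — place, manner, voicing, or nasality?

place

The segment that alternates is /f/, which surfaces as [ʃ] when adjacent to /d͡ʒ/.
/f/ is labiodental while /d͡ʒ/ is postalveolar; the output [ʃ] is postalveolar, matching the trigger — so the feature that spreads is place.
The same holds elsewhere in the data: /ʐ/ → [z] after /d/ (retroflex → alveolar, matching alveolar); /χ/ → [x] after /g/ (uvular → velar, matching velar) — only place changes, and always toward the preceding segment.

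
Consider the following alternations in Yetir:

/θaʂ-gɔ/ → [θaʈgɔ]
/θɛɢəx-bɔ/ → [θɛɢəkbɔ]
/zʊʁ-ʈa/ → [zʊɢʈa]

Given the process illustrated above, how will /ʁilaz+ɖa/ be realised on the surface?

The data show regressive manner assimilation: /ʂ/ → [ʈ] before /g/; /x/ → [k] before /b/; /ʁ/ → [ɢ] before /ʈ/. In each pair only manner changes, matching the following consonant, while place and voice stay constant.
The rule targets /z/ (voiced alveolar fricative), which sits before the trigger /ɖ/ (stop).
The voiced alveolar stop is [d], so /z/ → [d].

[ʁiladɖa]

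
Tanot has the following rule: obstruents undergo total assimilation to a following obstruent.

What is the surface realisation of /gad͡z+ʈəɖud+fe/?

[gaʈʈəɖuffe]

/d͡z/ is the segment targeted by the rule; it sits immediately before /ʈ/, so it assimilates completely and surfaces as [ʈ].
At the second juncture, /d/ likewise becomes [f] adjacent to /f/.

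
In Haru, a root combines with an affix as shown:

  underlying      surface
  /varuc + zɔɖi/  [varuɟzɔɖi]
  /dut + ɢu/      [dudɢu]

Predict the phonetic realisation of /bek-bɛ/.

[begbɛ]

The data show regressive voicing assimilation: /c/ → [ɟ] before /z/; /t/ → [d] before /ɢ/. In each pair only voicing changes, matching the following consonant, while place and manner stay constant.
The rule targets /k/ (voiceless velar stop), which sits before the trigger /b/ (voiced).
Changing only its voicing to voiced gives [g] — the voiced velar stop.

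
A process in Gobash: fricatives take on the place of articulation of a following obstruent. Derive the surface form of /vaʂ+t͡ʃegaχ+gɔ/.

[vaʃt͡ʃegaxgɔ]

/ʂ/ is a voiceless retroflex fricative. The following trigger /t͡ʃ/ is postalveolar, so /ʂ/ must become postalveolar as well.
Changing only its place to postalveolar gives [ʃ] — the voiceless postalveolar fricative.
At the second juncture, /χ/ likewise becomes [x] adjacent to /g/.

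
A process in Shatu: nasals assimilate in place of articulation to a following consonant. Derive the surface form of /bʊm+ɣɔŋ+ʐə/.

/m/ is a voiced bilabial nasal. The following trigger /ɣ/ is velar, so /m/ must become velar as well.
The voiced velar nasal is [ŋ], so /m/ → [ŋ].
The same rule applies at the second boundary: /ŋ/ → [ɳ] next to /ʐ/.

[bʊŋɣɔɳʐə]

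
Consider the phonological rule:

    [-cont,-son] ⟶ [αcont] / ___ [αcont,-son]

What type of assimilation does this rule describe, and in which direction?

The rule copies [cont] (continuancy) from the environment onto the target stops; since [±cont] encodes the stop/fricative manner contrast, the assimilating dimension is manner.
The conditioning segment sits to the right of the focus bar, meaning the trigger follows the segment that changes — regressive assimilation.

regressive manner assimilation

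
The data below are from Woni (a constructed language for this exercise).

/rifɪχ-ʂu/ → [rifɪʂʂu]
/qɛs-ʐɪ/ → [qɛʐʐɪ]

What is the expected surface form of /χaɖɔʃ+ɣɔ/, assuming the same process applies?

The data show regressive total assimilation (/χ/ → [ʂ] before /ʂ/; /s/ → [ʐ] before /ʐ/): in every case the target segment becomes identical to its following neighbour, copying more than a single feature.
/ʃ/ is the segment targeted by the rule; it sits immediately before /ɣ/, so it assimilates completely and surfaces as [ɣ].

[χaɖɔɣɣɔ]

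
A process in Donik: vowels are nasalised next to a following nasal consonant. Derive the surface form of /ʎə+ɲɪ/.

/ə/ sits next to the nasal /ɲ/ and is therefore nasalised to [ə̃].

[ʎə̃ɲɪ]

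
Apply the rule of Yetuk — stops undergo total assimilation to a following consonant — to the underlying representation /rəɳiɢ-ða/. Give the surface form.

[rəɳiðða]

/ɢ/ is the segment targeted by the rule; it sits immediately before /ð/, so it assimilates completely and surfaces as [ð].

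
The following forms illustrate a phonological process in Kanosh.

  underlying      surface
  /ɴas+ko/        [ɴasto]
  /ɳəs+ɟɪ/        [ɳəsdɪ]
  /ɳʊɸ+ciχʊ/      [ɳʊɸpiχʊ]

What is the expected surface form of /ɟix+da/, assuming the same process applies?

[ɟixga]

The data show progressive place assimilation: /k/ → [t] after /s/; /ɟ/ → [d] after /s/; /c/ → [p] after /ɸ/. In each pair only place changes, matching the preceding consonant, while manner and voice stay constant.
/d/ is a voiced alveolar stop. The preceding trigger /x/ is velar, so /d/ must become velar as well.
Changing only its place to velar gives [g] — the voiced velar stop.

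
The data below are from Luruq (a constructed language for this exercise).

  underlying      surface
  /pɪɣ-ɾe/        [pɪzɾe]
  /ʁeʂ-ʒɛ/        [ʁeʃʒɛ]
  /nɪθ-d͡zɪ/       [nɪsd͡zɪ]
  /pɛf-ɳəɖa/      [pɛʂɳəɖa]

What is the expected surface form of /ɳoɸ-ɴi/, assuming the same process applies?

[ɳoχɴi]

The data show regressive place assimilation: /ɣ/ → [z] before /ɾ/; /ʂ/ → [ʃ] before /ʒ/; /θ/ → [s] before /d͡z/; /f/ → [ʂ] before /ɳ/. In each pair only place changes, matching the following consonant, while manner and voice stay constant.
/ɸ/ is a voiceless bilabial fricative. The following trigger /ɴ/ is uvular, so /ɸ/ must become uvular as well.
Changing only its place to uvular gives [χ] — the voiceless uvular fricative.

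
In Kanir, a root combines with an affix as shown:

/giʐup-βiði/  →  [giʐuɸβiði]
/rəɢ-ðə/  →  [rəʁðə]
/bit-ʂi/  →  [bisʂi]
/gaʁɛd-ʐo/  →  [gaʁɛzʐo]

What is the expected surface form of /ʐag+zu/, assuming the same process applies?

The data show regressive manner assimilation: /p/ → [ɸ] before /β/; /ɢ/ → [ʁ] before /ð/; /t/ → [s] before /ʂ/; /d/ → [z] before /ʐ/. In each pair only manner changes, matching the following consonant, while place and voice stay constant.
The rule targets /g/ (voiced velar stop), which sits before the trigger /z/ (fricative).
The voiced velar fricative is [ɣ], so /g/ → [ɣ].

[ʐaɣzu]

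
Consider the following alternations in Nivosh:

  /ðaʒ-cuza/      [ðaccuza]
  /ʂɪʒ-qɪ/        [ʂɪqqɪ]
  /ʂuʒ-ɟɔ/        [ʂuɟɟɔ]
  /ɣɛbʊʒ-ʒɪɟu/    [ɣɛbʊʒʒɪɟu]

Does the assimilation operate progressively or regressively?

Underlying /ʒ/ is realised as [c] next to /c/; /c/ itself does not change.
The output [c] is identical to the trigger /c/ — every feature (place, manner, voicing) has been copied — so this is total assimilation.
The remaining alternations confirm this: /ʒ/ → [q] before /q/; /ʒ/ → [ɟ] before /ɟ/ — in each case the output is a copy of the following consonant.
In [ɣɛbʊʒʒɪɟu] the two consonants at the boundary are already identical (/ʒ/ + /ʒ/), so the rule applies vacuously and nothing changes.
Since the segment that changes precedes the conditioning segment, the assimilation is regressive.

regressive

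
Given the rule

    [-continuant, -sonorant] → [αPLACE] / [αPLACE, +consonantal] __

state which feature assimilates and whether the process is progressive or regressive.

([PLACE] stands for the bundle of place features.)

progressive place assimilation

The shared variable α links the value of the place features (abbreviated [PLACE]) on the target to the same value on the neighbouring segment, so place is the feature that assimilates.
The conditioning segment sits to the left of the focus bar, meaning the trigger precedes the segment that changes — progressive assimilation.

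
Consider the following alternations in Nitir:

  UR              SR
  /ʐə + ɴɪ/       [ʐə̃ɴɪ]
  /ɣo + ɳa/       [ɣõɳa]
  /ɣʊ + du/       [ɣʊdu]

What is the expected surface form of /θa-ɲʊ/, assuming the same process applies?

The data show regressive nasality assimilation (vowel nasalisation): /ə/ → [ə̃] before /ɴ/; /o/ → [õ] before /ɳ/ — a vowel is nasalised by an immediately following nasal consonant.
No change occurs in [ɣʊdu] because the vowel at the boundary is adjacent to an oral consonant, not a nasal (/ʊ/ next to /d/).
/a/ sits next to the nasal /ɲ/ and is therefore nasalised to [ã].

[θãɲʊ]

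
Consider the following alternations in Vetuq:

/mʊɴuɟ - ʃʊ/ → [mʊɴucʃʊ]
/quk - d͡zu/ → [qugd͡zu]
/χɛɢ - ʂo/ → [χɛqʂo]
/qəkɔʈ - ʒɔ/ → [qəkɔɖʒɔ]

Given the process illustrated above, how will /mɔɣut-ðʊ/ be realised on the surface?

[mɔɣudðʊ]

The data show regressive voicing assimilation: /ɟ/ → [c] before /ʃ/; /k/ → [g] before /d͡z/; /ɢ/ → [q] before /ʂ/; /ʈ/ → [ɖ] before /ʒ/. In each pair only voicing changes, matching the following consonant, while place and manner stay constant.
The rule targets /t/ (voiceless alveolar stop), which sits before the trigger /ð/ (voiced).
Changing only its voicing to voiced gives [d] — the voiced alveolar stop.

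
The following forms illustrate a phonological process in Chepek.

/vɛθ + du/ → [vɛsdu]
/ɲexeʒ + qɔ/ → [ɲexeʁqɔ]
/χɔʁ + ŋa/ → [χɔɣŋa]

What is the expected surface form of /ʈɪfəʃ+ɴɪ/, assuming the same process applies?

[ʈɪfəχɴɪ]

The data show regressive place assimilation: /θ/ → [s] before /d/; /ʒ/ → [ʁ] before /q/; /ʁ/ → [ɣ] before /ŋ/. In each pair only place changes, matching the following consonant, while manner and voice stay constant.
/ʃ/ is a voiceless postalveolar fricative. The following trigger /ɴ/ is uvular, so /ʃ/ must become uvular as well.
The voiceless uvular fricative is [χ], so /ʃ/ → [χ].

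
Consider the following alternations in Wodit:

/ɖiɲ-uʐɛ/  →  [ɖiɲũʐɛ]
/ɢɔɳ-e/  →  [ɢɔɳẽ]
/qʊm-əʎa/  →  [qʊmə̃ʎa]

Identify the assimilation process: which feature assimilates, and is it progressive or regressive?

progressive nasality assimilation (vowel nasalisation)

The vowel /u/ surfaces as nasalised [ũ] next to the preceding nasal /ɲ/ — it has acquired the [+nasal] feature of its neighbour.
The other forms show the same pattern: /e/ → [ẽ] after /ɳ/; /ə/ → [ə̃] after /m/ — each time a vowel is nasalised next to a preceding nasal.
Because the conditioning nasal is to the left of the vowel that changes, the process is progressive (perseverative).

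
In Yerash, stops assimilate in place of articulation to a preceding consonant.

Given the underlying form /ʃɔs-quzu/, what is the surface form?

The rule targets /q/ (voiceless uvular stop), which sits after the trigger /s/ (alveolar).
The voiceless alveolar stop is [t], so /q/ → [t].

[ʃɔstuzu]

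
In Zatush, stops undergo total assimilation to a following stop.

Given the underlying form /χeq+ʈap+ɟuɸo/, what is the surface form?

/q/ is the segment targeted by the rule; it sits immediately before /ʈ/, so it assimilates completely and surfaces as [ʈ].
The same rule applies at the second boundary: /p/ → [ɟ] next to /ɟ/.

[χeʈʈaɟɟuɸo]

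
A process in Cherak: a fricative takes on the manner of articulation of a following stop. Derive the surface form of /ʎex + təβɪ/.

[ʎektəβɪ]

The rule targets /x/ (voiceless velar fricative), which sits before the trigger /t/ (stop).
A voiceless velar stop is [k], so the surface segment is [k].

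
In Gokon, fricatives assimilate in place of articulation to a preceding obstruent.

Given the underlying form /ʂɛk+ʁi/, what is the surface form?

/ʁ/ is a voiced uvular fricative. The preceding trigger /k/ is velar, so /ʁ/ must become velar as well.
The voiced velar fricative is [ɣ], so /ʁ/ → [ɣ].

[ʂɛkɣi]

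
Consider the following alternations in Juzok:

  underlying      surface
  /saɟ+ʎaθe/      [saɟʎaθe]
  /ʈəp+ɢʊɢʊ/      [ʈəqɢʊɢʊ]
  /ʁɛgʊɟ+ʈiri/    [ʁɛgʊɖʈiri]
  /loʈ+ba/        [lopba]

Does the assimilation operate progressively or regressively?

The segment that alternates is /p/, which surfaces as [q] when adjacent to /ɢ/.
/p/ is bilabial while /ɢ/ is uvular; the output [q] is uvular, matching the trigger — so the feature that spreads is place.
The same holds elsewhere in the data: /ɟ/ → [ɖ] before /ʈ/ (palatal → retroflex, matching retroflex); /ʈ/ → [p] before /b/ (retroflex → bilabial, matching bilabial) — only place changes, and always toward the following segment.
No alternation appears in [saɟʎaθe]: there the adjacent consonants already agree in place (/ɟ/ and /ʎ/ are both palatal), so this form is consistent with the same rule.
The trigger is the following segment, so the direction is regressive (anticipatory).

regressive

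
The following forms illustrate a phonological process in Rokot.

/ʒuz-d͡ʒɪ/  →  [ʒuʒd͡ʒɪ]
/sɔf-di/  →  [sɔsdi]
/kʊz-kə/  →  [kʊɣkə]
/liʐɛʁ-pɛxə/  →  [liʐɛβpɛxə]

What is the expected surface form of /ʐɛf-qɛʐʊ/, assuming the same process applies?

[ʐɛχqɛʐʊ]

The data show regressive place assimilation: /z/ → [ʒ] before /d͡ʒ/; /f/ → [s] before /d/; /z/ → [ɣ] before /k/; /ʁ/ → [β] before /p/. In each pair only place changes, matching the following consonant, while manner and voice stay constant.
The rule targets /f/ (voiceless labiodental fricative), which sits before the trigger /q/ (uvular).
Changing only its place to uvular gives [χ] — the voiceless uvular fricative.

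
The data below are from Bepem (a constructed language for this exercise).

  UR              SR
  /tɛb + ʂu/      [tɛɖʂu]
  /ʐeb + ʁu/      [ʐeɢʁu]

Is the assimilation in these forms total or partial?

partial assimilation

The segment that alternates is /b/, which surfaces as [ɖ] when adjacent to /ʂ/.
The change bilabial → retroflex matches the place of the following /ʂ/, identifying this as place assimilation.
Manner and voice are unchanged, so the assimilation is partial, not total.
The other alternating form patterns the same way: /b/ → [ɢ] before /ʁ/ (bilabial → uvular, matching uvular) — only place changes, and always toward the following segment.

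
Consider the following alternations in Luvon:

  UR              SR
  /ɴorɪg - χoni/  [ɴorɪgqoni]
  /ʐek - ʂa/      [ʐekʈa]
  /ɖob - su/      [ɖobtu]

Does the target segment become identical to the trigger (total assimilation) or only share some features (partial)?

Comparing underlying and surface forms, /χ/ → [q] is the alternation; the neighbouring /g/ is constant.
/χ/ is a fricative while /g/ is a stop; the output [q] is a stop, matching the trigger — so the feature that spreads is manner.
Place and voice are unchanged, so the assimilation is partial, not total.
The same holds elsewhere in the data: /ʂ/ → [ʈ] after /k/ (fricative → stop, matching a stop); /s/ → [t] after /b/ (fricative → stop, matching a stop) — only manner changes, and always toward the preceding segment.

partial assimilation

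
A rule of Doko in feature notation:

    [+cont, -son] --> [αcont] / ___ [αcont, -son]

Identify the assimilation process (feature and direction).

The rule copies [cont] (continuancy) from the environment onto the target fricatives; since [±cont] encodes the stop/fricative manner contrast, the assimilating dimension is manner.
Since the environment is written after the underscore, the trigger follows the target; the direction is regressive.

regressive manner assimilation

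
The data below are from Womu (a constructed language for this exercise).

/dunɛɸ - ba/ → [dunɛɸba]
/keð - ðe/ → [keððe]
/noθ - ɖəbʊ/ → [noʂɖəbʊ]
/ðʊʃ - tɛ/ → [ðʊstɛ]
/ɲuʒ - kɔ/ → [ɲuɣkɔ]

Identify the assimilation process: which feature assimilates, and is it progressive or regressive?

Underlying /θ/ is realised as [ʂ] next to /ɖ/; /ɖ/ itself does not change.
/θ/ is dental while /ɖ/ is retroflex; the output [ʂ] is retroflex, matching the trigger — so the feature that spreads is place.
Manner and voice are unchanged, so the assimilation is partial, not total.
Checking the remaining alternations: /ʃ/ → [s] before /t/ (postalveolar → alveolar, matching alveolar); /ʒ/ → [ɣ] before /k/ (postalveolar → velar, matching velar) — only place changes, and always toward the following segment.
No alternation appears in [dunɛɸba], [keððe]: there the adjacent consonants already agree in place (/ɸ/ and /b/ are both bilabial; /ð/ and /ð/ are both dental), so these forms are consistent with the same rule.
Since the segment that changes precedes the conditioning segment, the assimilation is regressive.

regressive place assimilation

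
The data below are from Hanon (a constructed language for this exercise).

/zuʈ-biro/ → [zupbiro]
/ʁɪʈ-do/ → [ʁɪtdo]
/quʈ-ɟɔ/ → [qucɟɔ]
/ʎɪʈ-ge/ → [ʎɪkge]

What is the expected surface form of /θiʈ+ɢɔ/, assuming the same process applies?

[θiqɢɔ]

The data show regressive place assimilation: /ʈ/ → [p] before /b/; /ʈ/ → [t] before /d/; /ʈ/ → [c] before /ɟ/; /ʈ/ → [k] before /g/. In each pair only place changes, matching the following consonant, while manner and voice stay constant.
/ʈ/ is a voiceless retroflex stop. The following trigger /ɢ/ is uvular, so /ʈ/ must become uvular as well.
A voiceless uvular stop is [q], so the surface segment is [q].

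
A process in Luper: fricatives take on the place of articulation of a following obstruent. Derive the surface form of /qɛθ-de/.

[qɛsde]

/θ/ is a voiceless dental fricative. The following trigger /d/ is alveolar, so /θ/ must become alveolar as well.
A voiceless alveolar fricative is [s], so the surface segment is [s].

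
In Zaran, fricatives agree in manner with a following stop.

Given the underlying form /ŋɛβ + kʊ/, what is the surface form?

[ŋɛbkʊ]

The rule targets /β/ (voiced bilabial fricative), which sits before the trigger /k/ (stop).
The voiced bilabial stop is [b], so /β/ → [b].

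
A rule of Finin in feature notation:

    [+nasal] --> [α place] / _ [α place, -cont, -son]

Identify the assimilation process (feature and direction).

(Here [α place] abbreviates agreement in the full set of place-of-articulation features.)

The rule copies the place features (abbreviated [place]) from the environment onto the target, so the assimilating feature is place.
Since the environment is written after the underscore, the trigger follows the target; the direction is regressive.

regressive place assimilation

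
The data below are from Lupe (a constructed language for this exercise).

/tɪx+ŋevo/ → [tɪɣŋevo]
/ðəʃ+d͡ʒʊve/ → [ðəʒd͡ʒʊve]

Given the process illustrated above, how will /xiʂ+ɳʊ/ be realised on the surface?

The data show regressive voicing assimilation: /x/ → [ɣ] before /ŋ/; /ʃ/ → [ʒ] before /d͡ʒ/. In each pair only voicing changes, matching the following consonant, while place and manner stay constant.
/ʂ/ is a voiceless retroflex fricative. The following trigger /ɳ/ is voiced, so /ʂ/ must become voiced as well.
The voiced retroflex fricative is [ʐ], so /ʂ/ → [ʐ].

[xiʐɳʊ]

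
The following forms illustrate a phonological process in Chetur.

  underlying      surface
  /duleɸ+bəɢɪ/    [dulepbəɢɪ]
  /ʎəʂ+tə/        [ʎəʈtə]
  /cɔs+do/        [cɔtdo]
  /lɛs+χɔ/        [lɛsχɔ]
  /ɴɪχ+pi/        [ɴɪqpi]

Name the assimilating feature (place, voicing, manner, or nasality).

The segment that alternates is /ɸ/, which surfaces as [p] when adjacent to /b/.
/ɸ/ is a fricative while /b/ is a stop; the output [p] is a stop, matching the trigger — so the feature that spreads is manner.
The other alternating forms pattern the same way: /ʂ/ → [ʈ] before /t/ (fricative → stop, matching a stop); /s/ → [t] before /d/ (fricative → stop, matching a stop); /χ/ → [q] before /p/ (fricative → stop, matching a stop) — only manner changes, and always toward the following segment.
Nothing changes in [lɛsχɔ]: there the adjacent consonants already agree in manner (/s/ and /χ/ are both fricatives), so this form is consistent with the same rule.

manner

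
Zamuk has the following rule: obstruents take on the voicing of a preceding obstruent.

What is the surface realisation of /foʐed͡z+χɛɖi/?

[foʐed͡zʁɛɖi]

/χ/ is a voiceless uvular fricative. The preceding trigger /d͡z/ is voiced, so /χ/ must become voiced as well.
Changing only its voicing to voiced gives [ʁ] — the voiced uvular fricative.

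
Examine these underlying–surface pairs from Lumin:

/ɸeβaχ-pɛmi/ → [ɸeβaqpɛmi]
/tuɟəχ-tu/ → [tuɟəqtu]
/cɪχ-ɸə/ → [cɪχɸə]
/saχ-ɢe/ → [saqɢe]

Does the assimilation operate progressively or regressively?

regressive

The segment that alternates is /χ/, which surfaces as [q] when adjacent to /p/.
/χ/ is a fricative while /p/ is a stop; the output [q] is a stop, matching the trigger — so the feature that spreads is manner.
The other alternating forms pattern the same way: /χ/ → [q] before /t/ (fricative → stop, matching a stop); /χ/ → [q] before /ɢ/ (fricative → stop, matching a stop) — only manner changes, and always toward the following segment.
Nothing changes in [cɪχɸə]: there the adjacent consonants already agree in manner (/χ/ and /ɸ/ are both fricatives), so this form is consistent with the same rule.
The trigger is the following segment, so the direction is regressive (anticipatory).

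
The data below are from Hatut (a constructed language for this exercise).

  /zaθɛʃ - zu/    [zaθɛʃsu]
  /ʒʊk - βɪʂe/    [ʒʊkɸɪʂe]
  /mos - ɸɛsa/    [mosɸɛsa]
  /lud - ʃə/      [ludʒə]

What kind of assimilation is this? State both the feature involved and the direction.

Comparing underlying and surface forms, /z/ → [s] is the alternation; the neighbouring /ʃ/ is constant.
/z/ is voiced while /ʃ/ is voiceless; the output [s] is voiceless, matching the trigger — so the feature that spreads is voicing.
Place and manner are unchanged, so the assimilation is partial, not total.
The other alternating forms pattern the same way: /β/ → [ɸ] after /k/ (voiced → voiceless, matching voiceless); /ʃ/ → [ʒ] after /d/ (voiceless → voiced, matching voiced) — only voicing changes, and always toward the preceding segment.
No alternation appears in [mosɸɛsa]: there the adjacent consonants already agree in voicing (/ɸ/ and /s/ are both voiceless), so this form is consistent with the same rule.
Since the segment that changes follows the conditioning segment, the assimilation is progressive.

progressive voicing assimilation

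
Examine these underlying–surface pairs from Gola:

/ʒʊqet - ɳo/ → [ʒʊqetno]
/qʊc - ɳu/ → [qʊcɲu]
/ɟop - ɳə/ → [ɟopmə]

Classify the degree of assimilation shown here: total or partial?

partial assimilation

The segment that alternates is /ɳ/, which surfaces as [n] when adjacent to /t/.
/ɳ/ is retroflex while /t/ is alveolar; the output [n] is alveolar, matching the trigger — so the feature that spreads is place.
Manner and voice are unchanged, so the assimilation is partial, not total.
The same holds elsewhere in the data: /ɳ/ → [ɲ] after /c/ (retroflex → palatal, matching palatal); /ɳ/ → [m] after /p/ (retroflex → bilabial, matching bilabial) — only place changes, and always toward the preceding segment.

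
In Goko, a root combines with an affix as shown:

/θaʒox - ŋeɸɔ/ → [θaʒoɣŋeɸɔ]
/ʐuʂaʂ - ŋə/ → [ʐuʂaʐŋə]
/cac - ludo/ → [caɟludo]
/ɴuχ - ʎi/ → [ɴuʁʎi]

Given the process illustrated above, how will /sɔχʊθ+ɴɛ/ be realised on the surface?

[sɔχʊðɴɛ]

The data show regressive voicing assimilation: /x/ → [ɣ] before /ŋ/; /ʂ/ → [ʐ] before /ŋ/; /c/ → [ɟ] before /l/; /χ/ → [ʁ] before /ʎ/. In each pair only voicing changes, matching the following consonant, while place and manner stay constant.
The rule targets /θ/ (voiceless dental fricative), which sits before the trigger /ɴ/ (voiced).
Changing only its voicing to voiced gives [ð] — the voiced dental fricative.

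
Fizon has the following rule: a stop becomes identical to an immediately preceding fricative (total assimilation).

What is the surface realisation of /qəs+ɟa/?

/ɟ/ is the segment targeted by the rule; it sits immediately after /s/, so it assimilates completely and surfaces as [s].

[qəssa]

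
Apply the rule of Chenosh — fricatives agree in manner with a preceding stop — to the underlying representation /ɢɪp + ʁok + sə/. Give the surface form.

/ʁ/ is a voiced uvular fricative. The preceding trigger /p/ is a stop, so /ʁ/ must become a stop as well.
A voiced uvular stop is [ɢ], so the surface segment is [ɢ].
At the second juncture, /s/ likewise becomes [t] adjacent to /k/.

[ɢɪpɢoktə]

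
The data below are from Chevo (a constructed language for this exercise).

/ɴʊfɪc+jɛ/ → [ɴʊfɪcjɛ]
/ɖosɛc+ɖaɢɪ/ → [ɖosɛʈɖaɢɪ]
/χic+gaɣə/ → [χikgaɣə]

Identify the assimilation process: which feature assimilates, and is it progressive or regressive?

regressive place assimilation

Comparing underlying and surface forms, /c/ → [ʈ] is the alternation; the neighbouring /ɖ/ is constant.
/c/ is palatal while /ɖ/ is retroflex; the output [ʈ] is retroflex, matching the trigger — so the feature that spreads is place.
Manner and voice are unchanged, so the assimilation is partial, not total.
Checking the remaining alternation: /c/ → [k] before /g/ (palatal → velar, matching velar) — only place changes, and always toward the following segment.
No alternation appears in [ɴʊfɪcjɛ]: there the adjacent consonants already agree in place (/c/ and /j/ are both palatal), so this form is consistent with the same rule.
Since the segment that changes precedes the conditioning segment, the assimilation is regressive.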